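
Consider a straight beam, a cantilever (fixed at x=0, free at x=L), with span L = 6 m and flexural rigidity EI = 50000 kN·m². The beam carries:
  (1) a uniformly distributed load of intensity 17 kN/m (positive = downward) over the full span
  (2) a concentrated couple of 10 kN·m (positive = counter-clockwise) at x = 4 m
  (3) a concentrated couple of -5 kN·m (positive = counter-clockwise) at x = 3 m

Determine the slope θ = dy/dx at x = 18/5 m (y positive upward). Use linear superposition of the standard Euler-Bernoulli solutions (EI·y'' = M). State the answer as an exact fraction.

θ(18/5) = -68979/6250000 rad

Load 1 — uniform load w=17 kN/m over full span:
  θ_1 = -wx(x²-3Lx+3L²)/(6EI) = -17·(18/5)·((18/5)²-3·6·(18/5)+3·6²)/(6·50000) = -17901/1562500 rad
Load 2 — applied couple M₀=10 kN·m at a=4 m (b=L-a=2):
  θ_2 = M₀x/EI  [x≤a] = 10·(18/5)/50000 = 9/12500 rad
Load 3 — applied couple M₀=-5 kN·m at a=3 m (b=L-a=3):
  θ_3 = M₀a/EI  [x>a] = (-5)·3/50000 = -3/10000 rad
Superposition: θ = Σ θ_i = -68979/6250000 rad ≈ -0.011037 rad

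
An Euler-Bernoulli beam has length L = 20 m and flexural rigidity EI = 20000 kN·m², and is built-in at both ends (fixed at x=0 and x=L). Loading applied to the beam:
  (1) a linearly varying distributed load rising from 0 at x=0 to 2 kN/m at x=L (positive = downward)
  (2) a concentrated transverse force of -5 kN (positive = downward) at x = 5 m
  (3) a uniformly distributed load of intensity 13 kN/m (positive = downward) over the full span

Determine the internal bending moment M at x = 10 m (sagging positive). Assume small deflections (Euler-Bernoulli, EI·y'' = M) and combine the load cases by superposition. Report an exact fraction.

Load 1 — triangular load w₀=2 kN/m (0→w₀ over full span):
  M_1 = 3w₀Lx/20 - w₀L²/30 - w₀x³/(6L) = 3·2·20·10/20 - 2·20²/30 - 2·10³/(6·20) = 50/3 kN·m
Load 2 — point force P=-5 kN at a=5 m (b=L-a=15):
  M_2 = Pa²(a+3b)(L-x)/L³ - Pa²b/L²  [x>a] = (-5)·5²·(5+3·15)·(20-10)/20³ - (-5)·5²·15/20² = -25/8 kN·m
Load 3 — uniform load w=13 kN/m over full span:
  M_3 = wLx/2 - wL²/12 - wx²/2 = 13·20·10/2 - 13·20²/12 - 13·10²/2 = 650/3 kN·m
Superposition: M = Σ M_i = 5525/24 kN·m ≈ 230.208333 kN·m

M(10) = 5525/24 kN·m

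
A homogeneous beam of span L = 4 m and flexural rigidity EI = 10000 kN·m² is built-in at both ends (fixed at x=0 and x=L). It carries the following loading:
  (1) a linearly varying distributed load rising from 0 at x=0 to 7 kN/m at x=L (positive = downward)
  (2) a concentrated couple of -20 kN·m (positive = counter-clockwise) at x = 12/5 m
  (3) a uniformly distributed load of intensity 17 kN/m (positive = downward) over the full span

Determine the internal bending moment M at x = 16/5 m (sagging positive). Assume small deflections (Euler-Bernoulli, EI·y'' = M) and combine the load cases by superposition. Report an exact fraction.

M(16/5) = 976/375 kN·m

Load 1 — triangular load w₀=7 kN/m (0→w₀ over full span):
  M_1 = 3w₀Lx/20 - w₀L²/30 - w₀x³/(6L) = 3·7·4·(16/5)/20 - 7·4²/30 - 7·(16/5)³/(6·4) = 56/375 kN·m
Load 2 — applied couple M₀=-20 kN·m at a=12/5 m (b=L-a=8/5):
  M_2 = R_Ax - M_A - M₀  [x>a] with R_A=-36/5, M_A=-32/5 = (-36/5)·(16/5) - (-32/5) - (-20) = 84/25 kN·m
Load 3 — uniform load w=17 kN/m over full span:
  M_3 = wLx/2 - wL²/12 - wx²/2 = 17·4·(16/5)/2 - 17·4²/12 - 17·(16/5)²/2 = -68/75 kN·m
Superposition: M = Σ M_i = 976/375 kN·m ≈ 2.602667 kN·m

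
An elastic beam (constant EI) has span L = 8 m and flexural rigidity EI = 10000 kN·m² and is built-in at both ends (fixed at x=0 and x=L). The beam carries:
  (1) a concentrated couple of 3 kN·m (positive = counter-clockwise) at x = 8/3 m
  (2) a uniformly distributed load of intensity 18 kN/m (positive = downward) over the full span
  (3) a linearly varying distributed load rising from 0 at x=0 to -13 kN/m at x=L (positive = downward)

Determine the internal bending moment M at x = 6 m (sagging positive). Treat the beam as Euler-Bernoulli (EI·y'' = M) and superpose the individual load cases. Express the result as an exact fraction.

Load 1 — applied couple M₀=3 kN·m at a=8/3 m (b=L-a=16/3):
  M_1 = R_Ax - M_A - M₀  [x>a] with R_A=1/2, M_A=0 = (1/2)·6 - 0 - 3 = 0 kN·m
Load 2 — uniform load w=18 kN/m over full span:
  M_2 = wLx/2 - wL²/12 - wx²/2 = 18·8·6/2 - 18·8²/12 - 18·6²/2 = 12 kN·m
Load 3 — triangular load w₀=-13 kN/m (0→w₀ over full span):
  M_3 = 3w₀Lx/20 - w₀L²/30 - w₀x³/(6L) = 3·(-13)·8·6/20 - (-13)·8²/30 - (-13)·6³/(6·8) = -221/30 kN·m
Superposition: M = Σ M_i = 139/30 kN·m ≈ 4.633333 kN·m

M(6) = 139/30 kN·m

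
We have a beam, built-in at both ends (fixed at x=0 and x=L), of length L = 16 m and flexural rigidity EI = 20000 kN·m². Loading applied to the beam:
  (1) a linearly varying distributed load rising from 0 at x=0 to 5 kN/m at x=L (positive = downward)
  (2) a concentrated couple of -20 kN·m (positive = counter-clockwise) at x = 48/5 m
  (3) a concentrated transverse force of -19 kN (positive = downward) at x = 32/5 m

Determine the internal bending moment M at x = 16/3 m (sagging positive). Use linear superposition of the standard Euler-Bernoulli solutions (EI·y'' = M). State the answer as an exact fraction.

Load 1 — triangular load w₀=5 kN/m (0→w₀ over full span):
  M_1 = 3w₀Lx/20 - w₀L²/30 - w₀x³/(6L) = 3·5·16·(16/3)/20 - 5·16²/30 - 5·(16/3)³/(6·16) = 1088/81 kN·m
Load 2 — applied couple M₀=-20 kN·m at a=48/5 m (b=L-a=32/5):
  M_2 = R_Ax - M_A  [x≤a] with R_A=-9/5, M_A=-32/5 = (-9/5)·(16/3) - (-32/5) = -16/5 kN·m
Load 3 — point force P=-19 kN at a=32/5 m (b=L-a=48/5):
  M_3 = Pb²(3a+b)x/L³ - Pab²/L²  [x≤a] = (-19)·(48/5)²·(3·(32/5)+(48/5))·(16/3)/16³ - (-19)·(32/5)·(48/5)²/16² = -2736/125 kN·m
Superposition: M = Σ M_i = -118016/10125 kN·m ≈ -11.655901 kN·m

M(16/3) = -118016/10125 kN·m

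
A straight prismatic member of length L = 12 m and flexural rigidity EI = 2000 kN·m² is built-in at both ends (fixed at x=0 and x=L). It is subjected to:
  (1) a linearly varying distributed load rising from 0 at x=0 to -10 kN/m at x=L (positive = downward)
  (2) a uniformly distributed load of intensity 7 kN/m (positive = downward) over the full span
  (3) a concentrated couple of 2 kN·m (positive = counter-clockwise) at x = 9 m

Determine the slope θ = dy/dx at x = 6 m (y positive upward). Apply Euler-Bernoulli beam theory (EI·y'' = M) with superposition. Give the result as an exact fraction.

Load 1 — triangular load w₀=-10 kN/m (0→w₀ over full span):
  θ_1 = -w₀(2x(L-x)(L-2x)(x+2L)+x²(L-x)²)/(120LEI) = -(-10)·(2·6·(12-6)·(12-2·6)·(6+2·12)+6²·(12-6)²)/(120·12·2000) = 9/2000 rad
Load 2 — uniform load w=7 kN/m over full span:
  θ_2 = -wx(L-x)(L-2x)/(12EI) = -7·6·(12-6)·(12-2·6)/(12·2000) = 0 rad
Load 3 — applied couple M₀=2 kN·m at a=9 m (b=L-a=3):
  θ_3 = (R_Ax²/2 - M_Ax)/EI  [x≤a] with R_A=3/16, M_A=5/8 = ((3/16)·6²/2 - (5/8)·6)/2000 = -3/16000 rad
Superposition: θ = Σ θ_i = 69/16000 rad ≈ 0.004313 rad

θ(6) = 69/16000 rad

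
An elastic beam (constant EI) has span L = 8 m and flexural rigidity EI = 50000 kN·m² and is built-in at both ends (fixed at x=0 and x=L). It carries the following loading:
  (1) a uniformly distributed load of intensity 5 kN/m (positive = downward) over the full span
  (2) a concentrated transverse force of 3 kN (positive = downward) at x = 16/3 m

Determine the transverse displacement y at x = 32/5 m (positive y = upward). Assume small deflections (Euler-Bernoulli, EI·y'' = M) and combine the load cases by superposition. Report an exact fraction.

Load 1 — uniform load w=5 kN/m over full span:
  y_1 = -wx²(L-x)²/(24EI) = -5·(32/5)²·(8-(32/5))²/(24·50000) = -512/1171875 m
Load 2 — point force P=3 kN at a=16/3 m (b=L-a=8/3):
  y_2 = -Pa²(L-x)²(3bL-(3b+a)(L-x))/(6L³EI)  [x>a] = -3·(16/3)²·(8-(32/5))²·(3·(8/3)·8-(3·(8/3)+(16/3))·(8-(32/5)))/(6·8³·50000) = -128/2109375 m
Superposition: y = Σ y_i = -5248/10546875 m ≈ -0.000498 m

y(32/5) = -5248/10546875 m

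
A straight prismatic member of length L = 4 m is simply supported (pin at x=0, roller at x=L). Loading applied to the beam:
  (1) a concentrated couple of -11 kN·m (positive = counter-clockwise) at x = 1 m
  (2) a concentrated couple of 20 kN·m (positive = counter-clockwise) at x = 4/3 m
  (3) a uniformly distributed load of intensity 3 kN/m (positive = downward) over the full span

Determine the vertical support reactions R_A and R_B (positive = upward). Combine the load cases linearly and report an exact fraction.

Load 1 — applied couple M₀=-11 kN·m at a=1 m (b=L-a=3):
  R_A = M₀/L = (-11)/4 = -11/4 kN
  R_B = -M₀/L = -(-11)/4 = 11/4 kN
Load 2 — applied couple M₀=20 kN·m at a=4/3 m (b=L-a=8/3):
  R_A = M₀/L = 20/4 = 5 kN
  R_B = -M₀/L = -20/4 = -5 kN
Load 3 — uniform load w=3 kN/m over full span:
  R_A = wL/2 = 3·4/2 = 6 kN
  R_B = wL/2 = 3·4/2 = 6 kN
Superposition: R_A = 33/4 kN, R_B = 15/4 kN

R_A = 33/4 kN, R_B = 15/4 kN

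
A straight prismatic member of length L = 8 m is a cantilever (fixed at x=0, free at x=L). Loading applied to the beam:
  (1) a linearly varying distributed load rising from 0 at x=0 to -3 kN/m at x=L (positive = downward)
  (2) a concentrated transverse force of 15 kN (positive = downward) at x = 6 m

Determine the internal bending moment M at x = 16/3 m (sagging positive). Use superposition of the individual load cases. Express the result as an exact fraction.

Load 1 — triangular load w₀=-3 kN/m (0→w₀ over full span):
  M_1 = w₀Lx/2 - w₀L²/3 - w₀x³/(6L) = (-3)·8·(16/3)/2 - (-3)·8²/3 - (-3)·(16/3)³/(6·8) = 256/27 kN·m
Load 2 — point force P=15 kN at a=6 m (b=L-a=2):
  M_2 = -P(a-x)  [x≤a] = -15·(6-(16/3)) = -10 kN·m
Superposition: M = Σ M_i = -14/27 kN·m ≈ -0.518519 kN·m

M(16/3) = -14/27 kN·m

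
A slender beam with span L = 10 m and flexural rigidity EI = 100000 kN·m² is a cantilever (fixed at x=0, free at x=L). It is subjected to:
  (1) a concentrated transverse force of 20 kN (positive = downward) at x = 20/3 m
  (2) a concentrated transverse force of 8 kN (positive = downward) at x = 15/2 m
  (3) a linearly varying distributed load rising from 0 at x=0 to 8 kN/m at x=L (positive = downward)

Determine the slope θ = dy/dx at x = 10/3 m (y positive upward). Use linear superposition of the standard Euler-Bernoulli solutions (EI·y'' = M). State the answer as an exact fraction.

Load 1 — point force P=20 kN at a=20/3 m (b=L-a=10/3):
  θ_1 = -Px(2a-x)/(2EI)  [x≤a] = -20·(10/3)·(2·(20/3)-(10/3))/(2·100000) = -1/300 rad
Load 2 — point force P=8 kN at a=15/2 m (b=L-a=5/2):
  θ_2 = -Px(2a-x)/(2EI)  [x≤a] = -8·(10/3)·(2·(15/2)-(10/3))/(2·100000) = -7/4500 rad
Load 3 — triangular load w₀=8 kN/m (0→w₀ over full span):
  θ_3 = (w₀Lx²/4-w₀L²x/3-w₀x⁴/(24L))/EI = (8·10·(10/3)²/4-8·10²·(10/3)/3-8·(10/3)⁴/(24·10))/100000 = -163/24300 rad
Superposition: θ = Σ θ_i = -1409/121500 rad ≈ -0.011597 rad

θ(10/3) = -1409/121500 rad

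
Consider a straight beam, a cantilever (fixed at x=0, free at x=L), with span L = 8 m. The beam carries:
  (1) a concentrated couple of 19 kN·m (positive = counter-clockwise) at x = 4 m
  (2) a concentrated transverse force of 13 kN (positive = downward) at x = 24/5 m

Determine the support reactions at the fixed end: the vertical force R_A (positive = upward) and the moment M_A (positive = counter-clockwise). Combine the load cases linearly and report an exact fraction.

R_A = 13 kN, M_A = 217/5 kN·m

Load 1 — applied couple M₀=19 kN·m at a=4 m (b=L-a=4):
  R_A = 0 kN
  M_A = -M₀ = -19 kN·m
Load 2 — point force P=13 kN at a=24/5 m (b=L-a=16/5):
  R_A = P = 13 kN
  M_A = Pa = 13·(24/5) = 312/5 kN·m
Superposition: R_A = 13 kN, M_A = 217/5 kN·m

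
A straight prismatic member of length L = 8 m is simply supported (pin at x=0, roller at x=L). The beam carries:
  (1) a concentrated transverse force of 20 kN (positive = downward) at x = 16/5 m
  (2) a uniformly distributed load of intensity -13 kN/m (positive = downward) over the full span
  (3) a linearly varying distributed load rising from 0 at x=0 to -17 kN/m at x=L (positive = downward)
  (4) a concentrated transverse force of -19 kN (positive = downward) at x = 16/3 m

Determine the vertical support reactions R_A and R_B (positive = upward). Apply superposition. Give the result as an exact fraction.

Load 1 — point force P=20 kN at a=16/5 m (b=L-a=24/5):
  R_A = Pb/L = 20·(24/5)/8 = 12 kN
  R_B = Pa/L = 20·(16/5)/8 = 8 kN
Load 2 — uniform load w=-13 kN/m over full span:
  R_A = wL/2 = (-13)·8/2 = -52 kN
  R_B = wL/2 = (-13)·8/2 = -52 kN
Load 3 — triangular load w₀=-17 kN/m (0→w₀ over full span):
  R_A = w₀L/6 = (-17)·8/6 = -68/3 kN
  R_B = w₀L/3 = (-17)·8/3 = -136/3 kN
Load 4 — point force P=-19 kN at a=16/3 m (b=L-a=8/3):
  R_A = Pb/L = (-19)·(8/3)/8 = -19/3 kN
  R_B = Pa/L = (-19)·(16/3)/8 = -38/3 kN
Superposition: R_A = -69 kN, R_B = -102 kN

R_A = -69 kN, R_B = -102 kN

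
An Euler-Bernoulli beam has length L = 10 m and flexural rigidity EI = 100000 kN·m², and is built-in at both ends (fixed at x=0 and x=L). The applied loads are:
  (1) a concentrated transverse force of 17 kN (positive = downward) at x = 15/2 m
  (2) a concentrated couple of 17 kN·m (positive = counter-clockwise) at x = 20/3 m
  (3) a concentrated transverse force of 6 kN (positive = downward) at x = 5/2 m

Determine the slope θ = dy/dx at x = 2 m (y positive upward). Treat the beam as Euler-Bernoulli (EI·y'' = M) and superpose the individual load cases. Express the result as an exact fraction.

θ(2) = -967/4000000 rad

Load 1 — point force P=17 kN at a=15/2 m (b=L-a=5/2):
  θ_1 = -Pb²x(2aL-(3a+b)x)/(2L³EI)  [x≤a] = -17·(5/2)²·2·(2·(15/2)·10-(3·(15/2)+(5/2))·2)/(2·10³·100000) = -17/160000 rad
Load 2 — applied couple M₀=17 kN·m at a=20/3 m (b=L-a=10/3):
  θ_2 = (R_Ax²/2 - M_Ax)/EI  [x≤a] with R_A=34/15, M_A=17/3 = ((34/15)·2²/2 - (17/3)·2)/100000 = -17/250000 rad
Load 3 — point force P=6 kN at a=5/2 m (b=L-a=15/2):
  θ_3 = -Pb²x(2aL-(3a+b)x)/(2L³EI)  [x≤a] = -6·(15/2)²·2·(2·(5/2)·10-(3·(5/2)+(15/2))·2)/(2·10³·100000) = -27/400000 rad
Superposition: θ = Σ θ_i = -967/4000000 rad ≈ -0.000242 rad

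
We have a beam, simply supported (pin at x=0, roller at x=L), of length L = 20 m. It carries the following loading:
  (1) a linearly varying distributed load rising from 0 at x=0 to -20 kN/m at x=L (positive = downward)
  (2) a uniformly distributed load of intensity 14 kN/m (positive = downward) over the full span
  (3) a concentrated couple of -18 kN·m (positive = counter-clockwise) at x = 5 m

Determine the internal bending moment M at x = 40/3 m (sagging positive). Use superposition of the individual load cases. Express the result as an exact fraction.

Load 1 — triangular load w₀=-20 kN/m (0→w₀ over full span):
  M_1 = w₀Lx/6 - w₀x³/(6L) = (-20)·20·(40/3)/6 - (-20)·(40/3)³/(6·20) = -40000/81 kN·m
Load 2 — uniform load w=14 kN/m over full span:
  M_2 = wx(L-x)/2 = 14·(40/3)·(20-(40/3))/2 = 5600/9 kN·m
Load 3 — applied couple M₀=-18 kN·m at a=5 m (b=L-a=15):
  M_3 = M₀x/L - M₀  [x>a] = (-18)·(40/3)/20 - (-18) = 6 kN·m
Superposition: M = Σ M_i = 10886/81 kN·m ≈ 134.395062 kN·m

M(40/3) = 10886/81 kN·m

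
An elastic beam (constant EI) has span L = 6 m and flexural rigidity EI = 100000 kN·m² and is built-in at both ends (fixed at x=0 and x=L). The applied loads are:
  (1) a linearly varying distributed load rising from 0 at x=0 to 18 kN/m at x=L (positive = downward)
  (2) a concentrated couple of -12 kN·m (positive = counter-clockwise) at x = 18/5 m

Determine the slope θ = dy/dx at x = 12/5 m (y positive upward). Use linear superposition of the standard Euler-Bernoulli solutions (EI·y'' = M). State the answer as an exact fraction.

Load 1 — triangular load w₀=18 kN/m (0→w₀ over full span):
  θ_1 = -w₀(2x(L-x)(L-2x)(x+2L)+x²(L-x)²)/(120LEI) = -18·(2·(12/5)·(6-(12/5))·(6-2·(12/5))·((12/5)+2·6)+(12/5)²·(6-(12/5))²)/(120·6·100000) = -729/7812500 rad
Load 2 — applied couple M₀=-12 kN·m at a=18/5 m (b=L-a=12/5):
  θ_2 = (R_Ax²/2 - M_Ax)/EI  [x≤a] with R_A=-72/25, M_A=-96/25 = ((-72/25)·(12/5)²/2 - (-96/25)·(12/5))/100000 = 18/1953125 rad
Superposition: θ = Σ θ_i = -657/7812500 rad ≈ -0.000084 rad

θ(12/5) = -657/7812500 rad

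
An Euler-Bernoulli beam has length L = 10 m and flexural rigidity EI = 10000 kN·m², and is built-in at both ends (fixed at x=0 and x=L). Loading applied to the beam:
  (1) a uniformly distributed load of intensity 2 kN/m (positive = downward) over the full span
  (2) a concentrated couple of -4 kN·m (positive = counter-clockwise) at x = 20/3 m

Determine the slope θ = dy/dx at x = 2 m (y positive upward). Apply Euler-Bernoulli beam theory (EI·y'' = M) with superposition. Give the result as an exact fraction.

Load 1 — uniform load w=2 kN/m over full span:
  θ_1 = -wx(L-x)(L-2x)/(12EI) = -2·2·(10-2)·(10-2·2)/(12·10000) = -1/625 rad
Load 2 — applied couple M₀=-4 kN·m at a=20/3 m (b=L-a=10/3):
  θ_2 = (R_Ax²/2 - M_Ax)/EI  [x≤a] with R_A=-8/15, M_A=-4/3 = ((-8/15)·2²/2 - (-4/3)·2)/10000 = 1/6250 rad
Superposition: θ = Σ θ_i = -9/6250 rad ≈ -0.001440 rad

θ(2) = -9/6250 rad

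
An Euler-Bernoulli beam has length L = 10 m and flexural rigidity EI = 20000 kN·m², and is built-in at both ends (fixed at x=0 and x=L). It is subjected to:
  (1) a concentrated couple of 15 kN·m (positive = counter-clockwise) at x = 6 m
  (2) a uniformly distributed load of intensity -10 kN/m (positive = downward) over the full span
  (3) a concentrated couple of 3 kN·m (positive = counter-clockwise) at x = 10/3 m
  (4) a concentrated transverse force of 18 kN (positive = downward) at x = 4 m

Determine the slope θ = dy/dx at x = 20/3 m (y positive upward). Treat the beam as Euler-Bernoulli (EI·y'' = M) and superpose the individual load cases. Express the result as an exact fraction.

θ(20/3) = -3487/2025000 rad

Load 1 — applied couple M₀=15 kN·m at a=6 m (b=L-a=4):
  θ_1 = (R_Ax²/2 - M_Ax - M₀(x-a))/EI  [x>a] with R_A=54/25, M_A=24/5 = ((54/25)·(20/3)²/2 - (24/5)·(20/3) - 15·((20/3)-6))/20000 = 3/10000 rad
Load 2 — uniform load w=-10 kN/m over full span:
  θ_2 = -wx(L-x)(L-2x)/(12EI) = -(-10)·(20/3)·(10-(20/3))·(10-2·(20/3))/(12·20000) = -1/324 rad
Load 3 — applied couple M₀=3 kN·m at a=10/3 m (b=L-a=20/3):
  θ_3 = (R_Ax²/2 - M_Ax - M₀(x-a))/EI  [x>a] with R_A=2/5, M_A=0 = ((2/5)·(20/3)²/2 - 0·(20/3) - 3·((20/3)-(10/3)))/20000 = -1/18000 rad
Load 4 — point force P=18 kN at a=4 m (b=L-a=6):
  θ_4 = Pa²(L-x)(2bL-(3b+a)(L-x))/(2L³EI)  [x>a] = 18·4²·(10-(20/3))·(2·6·10-(3·6+4)·(10-(20/3)))/(2·10³·20000) = 7/6250 rad
Superposition: θ = Σ θ_i = -3487/2025000 rad ≈ -0.001722 rad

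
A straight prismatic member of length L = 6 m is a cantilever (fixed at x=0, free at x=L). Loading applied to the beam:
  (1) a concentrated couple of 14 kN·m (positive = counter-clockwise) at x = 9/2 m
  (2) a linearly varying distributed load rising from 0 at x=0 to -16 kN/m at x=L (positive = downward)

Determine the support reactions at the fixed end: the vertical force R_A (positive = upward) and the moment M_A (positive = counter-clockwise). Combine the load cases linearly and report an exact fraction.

R_A = -48 kN, M_A = -206 kN·m

Load 1 — applied couple M₀=14 kN·m at a=9/2 m (b=L-a=3/2):
  R_A = 0 kN
  M_A = -M₀ = -14 kN·m
Load 2 — triangular load w₀=-16 kN/m (0→w₀ over full span):
  R_A = w₀L/2 = (-16)·6/2 = -48 kN
  M_A = w₀L²/3 = (-16)·6²/3 = -192 kN·m
Superposition: R_A = -48 kN, M_A = -206 kN·m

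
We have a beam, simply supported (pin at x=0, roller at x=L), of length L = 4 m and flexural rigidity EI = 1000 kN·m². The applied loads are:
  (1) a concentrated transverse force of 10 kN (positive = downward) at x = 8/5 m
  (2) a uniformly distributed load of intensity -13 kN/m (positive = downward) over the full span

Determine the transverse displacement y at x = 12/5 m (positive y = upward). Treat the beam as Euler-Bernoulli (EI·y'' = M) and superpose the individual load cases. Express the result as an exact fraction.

y(12/5) = 6952/234375 m

Load 1 — point force P=10 kN at a=8/5 m (b=L-a=12/5):
  y_1 = -Pa(L-x)(2Lx-a²-x²)/(6LEI)  [x>a] = -10·(8/5)·(4-(12/5))·(2·4·(12/5)-(8/5)²-(12/5)²)/(6·4·1000) = -544/46875 m
Load 2 — uniform load w=-13 kN/m over full span:
  y_2 = -wx(L³-2Lx²+x³)/(24EI) = -(-13)·(12/5)·(4³-2·4·(12/5)²+(12/5)³)/(24·1000) = 3224/78125 m
Superposition: y = Σ y_i = 6952/234375 m ≈ 0.029662 m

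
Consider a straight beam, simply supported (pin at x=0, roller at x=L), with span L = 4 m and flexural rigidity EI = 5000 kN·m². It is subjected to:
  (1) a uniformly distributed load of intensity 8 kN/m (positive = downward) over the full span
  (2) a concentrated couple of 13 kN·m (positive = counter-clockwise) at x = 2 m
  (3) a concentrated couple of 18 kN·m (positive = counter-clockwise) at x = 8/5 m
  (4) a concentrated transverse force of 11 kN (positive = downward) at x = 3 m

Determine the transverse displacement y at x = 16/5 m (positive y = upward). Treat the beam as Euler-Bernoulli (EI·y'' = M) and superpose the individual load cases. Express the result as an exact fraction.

Load 1 — uniform load w=8 kN/m over full span:
  y_1 = -wx(L³-2Lx²+x³)/(24EI) = -8·(16/5)·(4³-2·4·(16/5)²+(16/5)³)/(24·5000) = -3712/1171875 m
Load 2 — applied couple M₀=13 kN·m at a=2 m (b=L-a=2):
  y_2 = (M₀x³/(6L)-M₀(x-a)²/2+C₁x)/EI  [x>a] with C₁=M₀(3b²-L²)/(6L)=-13/6 = (13·(16/5)³/(6·4)-13·((16/5)-2)²/2+(-13/6)·(16/5))/5000 = 91/312500 m
Load 3 — applied couple M₀=18 kN·m at a=8/5 m (b=L-a=12/5):
  y_3 = (M₀x³/(6L)-M₀(x-a)²/2+C₁x)/EI  [x>a] with C₁=M₀(3b²-L²)/(6L)=24/25 = (18·(16/5)³/(6·4)-18·((16/5)-(8/5))²/2+(24/25)·(16/5))/5000 = 72/78125 m
Load 4 — point force P=11 kN at a=3 m (b=L-a=1):
  y_4 = -Pa(L-x)(2Lx-a²-x²)/(6LEI)  [x>a] = -11·3·(4-(16/5))·(2·4·(16/5)-3²-(16/5)²)/(6·4·5000) = -1749/1250000 m
Superposition: y = Σ y_i = -62887/18750000 m ≈ -0.003354 m

y(16/5) = -62887/18750000 m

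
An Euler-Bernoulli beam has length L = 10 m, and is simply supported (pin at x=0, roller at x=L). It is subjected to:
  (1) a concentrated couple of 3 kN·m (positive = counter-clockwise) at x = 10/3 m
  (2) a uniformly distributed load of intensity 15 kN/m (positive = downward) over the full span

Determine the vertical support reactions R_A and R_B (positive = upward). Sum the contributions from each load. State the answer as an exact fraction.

R_A = 753/10 kN, R_B = 747/10 kN

Load 1 — applied couple M₀=3 kN·m at a=10/3 m (b=L-a=20/3):
  R_A = M₀/L = 3/10 kN
  R_B = -M₀/L = -3/10 kN
Load 2 — uniform load w=15 kN/m over full span:
  R_A = wL/2 = 15·10/2 = 75 kN
  R_B = wL/2 = 15·10/2 = 75 kN
Superposition: R_A = 753/10 kN, R_B = 747/10 kN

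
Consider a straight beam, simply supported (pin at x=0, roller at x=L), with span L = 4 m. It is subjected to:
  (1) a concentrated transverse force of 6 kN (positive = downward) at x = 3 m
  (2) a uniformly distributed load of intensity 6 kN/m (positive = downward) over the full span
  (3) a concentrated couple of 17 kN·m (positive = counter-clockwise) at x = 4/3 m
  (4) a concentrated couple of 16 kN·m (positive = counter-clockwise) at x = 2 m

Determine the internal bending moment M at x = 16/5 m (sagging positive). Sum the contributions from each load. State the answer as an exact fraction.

Load 1 — point force P=6 kN at a=3 m (b=L-a=1):
  M_1 = Pa(L-x)/L  [x>a] = 6·3·(4-(16/5))/4 = 18/5 kN·m
Load 2 — uniform load w=6 kN/m over full span:
  M_2 = wx(L-x)/2 = 6·(16/5)·(4-(16/5))/2 = 192/25 kN·m
Load 3 — applied couple M₀=17 kN·m at a=4/3 m (b=L-a=8/3):
  M_3 = M₀x/L - M₀  [x>a] = 17·(16/5)/4 - 17 = -17/5 kN·m
Load 4 — applied couple M₀=16 kN·m at a=2 m (b=L-a=2):
  M_4 = M₀x/L - M₀  [x>a] = 16·(16/5)/4 - 16 = -16/5 kN·m
Superposition: M = Σ M_i = 117/25 kN·m ≈ 4.680000 kN·m

M(16/5) = 117/25 kN·m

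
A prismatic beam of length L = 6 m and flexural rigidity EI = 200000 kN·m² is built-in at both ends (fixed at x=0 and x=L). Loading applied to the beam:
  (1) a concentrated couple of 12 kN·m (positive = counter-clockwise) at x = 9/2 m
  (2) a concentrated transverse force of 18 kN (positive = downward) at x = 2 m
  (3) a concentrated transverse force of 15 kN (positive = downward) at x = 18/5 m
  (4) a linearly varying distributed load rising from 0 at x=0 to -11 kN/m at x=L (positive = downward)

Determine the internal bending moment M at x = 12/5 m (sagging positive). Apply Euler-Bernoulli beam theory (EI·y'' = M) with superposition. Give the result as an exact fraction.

M(12/5) = 4073/500 kN·m

Load 1 — applied couple M₀=12 kN·m at a=9/2 m (b=L-a=3/2):
  M_1 = R_Ax - M_A  [x≤a] with R_A=9/4, M_A=15/4 = (9/4)·(12/5) - (15/4) = 33/20 kN·m
Load 2 — point force P=18 kN at a=2 m (b=L-a=4):
  M_2 = Pa²(a+3b)(L-x)/L³ - Pa²b/L²  [x>a] = 18·2²·(2+3·4)·(6-(12/5))/6³ - 18·2²·4/6² = 44/5 kN·m
Load 3 — point force P=15 kN at a=18/5 m (b=L-a=12/5):
  M_3 = Pb²(3a+b)x/L³ - Pab²/L²  [x≤a] = 15·(12/5)²·(3·(18/5)+(12/5))·(12/5)/6³ - 15·(18/5)·(12/5)²/6² = 504/125 kN·m
Load 4 — triangular load w₀=-11 kN/m (0→w₀ over full span):
  M_4 = 3w₀Lx/20 - w₀L²/30 - w₀x³/(6L) = 3·(-11)·6·(12/5)/20 - (-11)·6²/30 - (-11)·(12/5)³/(6·6) = -792/125 kN·m
Superposition: M = Σ M_i = 4073/500 kN·m ≈ 8.146000 kN·m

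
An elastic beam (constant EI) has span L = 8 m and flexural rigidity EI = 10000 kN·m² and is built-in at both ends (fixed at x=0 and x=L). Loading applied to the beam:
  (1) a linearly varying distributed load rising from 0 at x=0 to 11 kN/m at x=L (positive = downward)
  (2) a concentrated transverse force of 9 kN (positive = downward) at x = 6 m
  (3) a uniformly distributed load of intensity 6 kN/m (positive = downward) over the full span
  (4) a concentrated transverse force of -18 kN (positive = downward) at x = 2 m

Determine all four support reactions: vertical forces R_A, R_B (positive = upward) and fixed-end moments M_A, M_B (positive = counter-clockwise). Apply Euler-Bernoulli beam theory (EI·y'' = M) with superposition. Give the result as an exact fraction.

R_A = 3747/160 kN, M_A = 4631/120 kN·m, R_B = 9533/160 kN, M_B = -2823/40 kN·m

Load 1 — triangular load w₀=11 kN/m (0→w₀ over full span):
  R_A = 3w₀L/20 = 3·11·8/20 = 66/5 kN
  M_A = w₀L²/30 = 11·8²/30 = 352/15 kN·m
  R_B = 7w₀L/20 = 7·11·8/20 = 154/5 kN
  M_B = -w₀L²/20 = -11·8²/20 = -176/5 kN·m
Load 2 — point force P=9 kN at a=6 m (b=L-a=2):
  R_A = Pb²(3a+b)/L³ = 9·2²·(3·6+2)/8³ = 45/32 kN
  M_A = Pab²/L² = 9·6·2²/8² = 27/8 kN·m
  R_B = Pa²(a+3b)/L³ = 9·6²·(6+3·2)/8³ = 243/32 kN
  M_B = -Pa²b/L² = -9·6²·2/8² = -81/8 kN·m
Load 3 — uniform load w=6 kN/m over full span:
  R_A = wL/2 = 6·8/2 = 24 kN
  M_A = wL²/12 = 6·8²/12 = 32 kN·m
  R_B = wL/2 = 6·8/2 = 24 kN
  M_B = -wL²/12 = -6·8²/12 = -32 kN·m
Load 4 — point force P=-18 kN at a=2 m (b=L-a=6):
  R_A = Pb²(3a+b)/L³ = (-18)·6²·(3·2+6)/8³ = -243/16 kN
  M_A = Pab²/L² = (-18)·2·6²/8² = -81/4 kN·m
  R_B = Pa²(a+3b)/L³ = (-18)·2²·(2+3·6)/8³ = -45/16 kN
  M_B = -Pa²b/L² = -(-18)·2²·6/8² = 27/4 kN·m
Superposition: R_A = 3747/160 kN, M_A = 4631/120 kN·m, R_B = 9533/160 kN, M_B = -2823/40 kN·m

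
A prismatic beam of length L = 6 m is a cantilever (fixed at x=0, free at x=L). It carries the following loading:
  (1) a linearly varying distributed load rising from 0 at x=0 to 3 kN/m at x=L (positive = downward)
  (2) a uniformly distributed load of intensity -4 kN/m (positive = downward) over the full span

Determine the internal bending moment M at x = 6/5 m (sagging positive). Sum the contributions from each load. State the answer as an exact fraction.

Load 1 — triangular load w₀=3 kN/m (0→w₀ over full span):
  M_1 = w₀Lx/2 - w₀L²/3 - w₀x³/(6L) = 3·6·(6/5)/2 - 3·6²/3 - 3·(6/5)³/(6·6) = -3168/125 kN·m
Load 2 — uniform load w=-4 kN/m over full span:
  M_2 = -w(L-x)²/2 = -(-4)·(6-(6/5))²/2 = 1152/25 kN·m
Superposition: M = Σ M_i = 2592/125 kN·m ≈ 20.736000 kN·m

M(6/5) = 2592/125 kN·m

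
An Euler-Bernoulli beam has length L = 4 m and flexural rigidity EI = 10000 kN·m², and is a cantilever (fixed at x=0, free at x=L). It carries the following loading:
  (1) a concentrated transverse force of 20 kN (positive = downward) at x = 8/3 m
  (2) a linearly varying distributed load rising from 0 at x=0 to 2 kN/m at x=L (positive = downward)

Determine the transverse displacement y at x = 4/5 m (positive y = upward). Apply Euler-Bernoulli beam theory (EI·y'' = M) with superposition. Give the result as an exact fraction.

y(4/5) = -54004/29296875 m

Load 1 — point force P=20 kN at a=8/3 m (b=L-a=4/3):
  y_1 = -Px²(3a-x)/(6EI)  [x≤a] = -20·(4/5)²·(3·(8/3)-(4/5))/(6·10000) = -24/15625 m
Load 2 — triangular load w₀=2 kN/m (0→w₀ over full span):
  y_2 = (w₀Lx³/12-w₀L²x²/6-w₀x⁵/(120L))/EI = (2·4·(4/5)³/12-2·4²·(4/5)²/6-2·(4/5)⁵/(120·4))/10000 = -9004/29296875 m
Superposition: y = Σ y_i = -54004/29296875 m ≈ -0.001843 m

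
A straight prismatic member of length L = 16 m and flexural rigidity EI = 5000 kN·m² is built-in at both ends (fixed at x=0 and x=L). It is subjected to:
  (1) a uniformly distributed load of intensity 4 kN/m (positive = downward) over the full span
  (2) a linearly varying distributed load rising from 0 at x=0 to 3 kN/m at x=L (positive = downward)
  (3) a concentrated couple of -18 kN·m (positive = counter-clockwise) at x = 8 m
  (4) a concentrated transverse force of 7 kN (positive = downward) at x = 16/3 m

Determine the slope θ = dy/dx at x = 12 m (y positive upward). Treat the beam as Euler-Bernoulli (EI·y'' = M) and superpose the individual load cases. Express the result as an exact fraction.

θ(12) = 6011/150000 rad

Load 1 — uniform load w=4 kN/m over full span:
  θ_1 = -wx(L-x)(L-2x)/(12EI) = -4·12·(16-12)·(16-2·12)/(12·5000) = 16/625 rad
Load 2 — triangular load w₀=3 kN/m (0→w₀ over full span):
  θ_2 = -w₀(2x(L-x)(L-2x)(x+2L)+x²(L-x)²)/(120LEI) = -3·(2·12·(16-12)·(16-2·12)·(12+2·16)+12²·(16-12)²)/(120·16·5000) = 123/12500 rad
Load 3 — applied couple M₀=-18 kN·m at a=8 m (b=L-a=8):
  θ_3 = (R_Ax²/2 - M_Ax - M₀(x-a))/EI  [x>a] with R_A=-27/16, M_A=-9/2 = ((-27/16)·12²/2 - (-9/2)·12 - (-18)·(12-8))/5000 = 9/10000 rad
Load 4 — point force P=7 kN at a=16/3 m (b=L-a=32/3):
  θ_4 = Pa²(L-x)(2bL-(3b+a)(L-x))/(2L³EI)  [x>a] = 7·(16/3)²·(16-12)·(2·(32/3)·16-(3·(32/3)+(16/3))·(16-12))/(2·16³·5000) = 7/1875 rad
Superposition: θ = Σ θ_i = 6011/150000 rad ≈ 0.040073 rad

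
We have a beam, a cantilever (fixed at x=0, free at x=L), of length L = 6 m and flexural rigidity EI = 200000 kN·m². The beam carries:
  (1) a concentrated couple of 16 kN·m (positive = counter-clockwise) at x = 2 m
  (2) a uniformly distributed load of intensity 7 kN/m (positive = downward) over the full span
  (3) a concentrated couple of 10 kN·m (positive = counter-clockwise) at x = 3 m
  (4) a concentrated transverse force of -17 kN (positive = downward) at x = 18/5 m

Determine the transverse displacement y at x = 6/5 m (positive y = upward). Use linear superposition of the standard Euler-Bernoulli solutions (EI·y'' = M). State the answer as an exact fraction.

Load 1 — applied couple M₀=16 kN·m at a=2 m (b=L-a=4):
  y_1 = M₀x²/(2EI)  [x≤a] = 16·(6/5)²/(2·200000) = 9/156250 m
Load 2 — uniform load w=7 kN/m over full span:
  y_2 = -wx²(x²-4Lx+6L²)/(24EI) = -7·(6/5)²·((6/5)²-4·6·(6/5)+6·6²)/(24·200000) = -24759/62500000 m
Load 3 — applied couple M₀=10 kN·m at a=3 m (b=L-a=3):
  y_3 = M₀x²/(2EI)  [x≤a] = 10·(6/5)²/(2·200000) = 9/250000 m
Load 4 — point force P=-17 kN at a=18/5 m (b=L-a=12/5):
  y_4 = -Px²(3a-x)/(6EI)  [x≤a] = -(-17)·(6/5)²·(3·(18/5)-(6/5))/(6·200000) = 153/781250 m
Superposition: y = Σ y_i = -6669/62500000 m ≈ -0.000107 m

y(6/5) = -6669/62500000 m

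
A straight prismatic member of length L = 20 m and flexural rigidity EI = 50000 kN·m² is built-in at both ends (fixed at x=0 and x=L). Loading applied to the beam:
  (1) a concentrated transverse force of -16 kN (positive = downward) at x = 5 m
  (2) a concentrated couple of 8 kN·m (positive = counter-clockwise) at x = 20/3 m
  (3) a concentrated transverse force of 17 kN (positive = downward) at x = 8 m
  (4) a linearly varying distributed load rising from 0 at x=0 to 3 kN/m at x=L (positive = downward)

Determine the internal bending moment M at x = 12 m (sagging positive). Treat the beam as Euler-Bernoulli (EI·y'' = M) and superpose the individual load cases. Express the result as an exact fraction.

Load 1 — point force P=-16 kN at a=5 m (b=L-a=15):
  M_1 = Pa²(a+3b)(L-x)/L³ - Pa²b/L²  [x>a] = (-16)·5²·(5+3·15)·(20-12)/20³ - (-16)·5²·15/20² = -5 kN·m
Load 2 — applied couple M₀=8 kN·m at a=20/3 m (b=L-a=40/3):
  M_2 = R_Ax - M_A - M₀  [x>a] with R_A=8/15, M_A=0 = (8/15)·12 - 0 - 8 = -8/5 kN·m
Load 3 — point force P=17 kN at a=8 m (b=L-a=12):
  M_3 = Pa²(a+3b)(L-x)/L³ - Pa²b/L²  [x>a] = 17·8²·(8+3·12)·(20-12)/20³ - 17·8²·12/20² = 1904/125 kN·m
Load 4 — triangular load w₀=3 kN/m (0→w₀ over full span):
  M_4 = 3w₀Lx/20 - w₀L²/30 - w₀x³/(6L) = 3·3·20·12/20 - 3·20²/30 - 3·12³/(6·20) = 124/5 kN·m
Superposition: M = Σ M_i = 4179/125 kN·m ≈ 33.432000 kN·m

M(12) = 4179/125 kN·m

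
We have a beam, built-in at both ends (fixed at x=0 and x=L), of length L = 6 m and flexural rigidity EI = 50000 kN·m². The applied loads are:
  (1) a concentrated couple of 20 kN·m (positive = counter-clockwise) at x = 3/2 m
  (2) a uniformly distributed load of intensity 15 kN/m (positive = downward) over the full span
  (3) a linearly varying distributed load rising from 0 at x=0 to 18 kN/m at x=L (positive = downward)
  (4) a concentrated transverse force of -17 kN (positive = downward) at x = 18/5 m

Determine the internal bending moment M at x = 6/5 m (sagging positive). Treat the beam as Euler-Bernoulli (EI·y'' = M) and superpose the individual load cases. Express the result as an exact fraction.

M(6/5) = 15093/2500 kN·m

Load 1 — applied couple M₀=20 kN·m at a=3/2 m (b=L-a=9/2):
  M_1 = R_Ax - M_A  [x≤a] with R_A=15/4, M_A=-15/4 = (15/4)·(6/5) - (-15/4) = 33/4 kN·m
Load 2 — uniform load w=15 kN/m over full span:
  M_2 = wLx/2 - wL²/12 - wx²/2 = 15·6·(6/5)/2 - 15·6²/12 - 15·(6/5)²/2 = -9/5 kN·m
Load 3 — triangular load w₀=18 kN/m (0→w₀ over full span):
  M_3 = 3w₀Lx/20 - w₀L²/30 - w₀x³/(6L) = 3·18·6·(6/5)/20 - 18·6²/30 - 18·(6/5)³/(6·6) = -378/125 kN·m
Load 4 — point force P=-17 kN at a=18/5 m (b=L-a=12/5):
  M_4 = Pb²(3a+b)x/L³ - Pab²/L²  [x≤a] = (-17)·(12/5)²·(3·(18/5)+(12/5))·(6/5)/6³ - (-17)·(18/5)·(12/5)²/6² = 1632/625 kN·m
Superposition: M = Σ M_i = 15093/2500 kN·m ≈ 6.037200 kN·m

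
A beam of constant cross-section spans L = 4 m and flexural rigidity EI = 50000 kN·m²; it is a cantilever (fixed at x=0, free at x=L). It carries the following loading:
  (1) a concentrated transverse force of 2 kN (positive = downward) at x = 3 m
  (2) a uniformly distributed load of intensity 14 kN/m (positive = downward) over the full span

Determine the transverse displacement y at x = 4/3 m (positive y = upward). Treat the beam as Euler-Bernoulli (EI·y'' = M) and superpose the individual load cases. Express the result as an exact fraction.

Load 1 — point force P=2 kN at a=3 m (b=L-a=1):
  y_1 = -Px²(3a-x)/(6EI)  [x≤a] = -2·(4/3)²·(3·3-(4/3))/(6·50000) = -23/253125 m
Load 2 — uniform load w=14 kN/m over full span:
  y_2 = -wx²(x²-4Lx+6L²)/(24EI) = -14·(4/3)²·((4/3)²-4·4·(4/3)+6·4²)/(24·50000) = -1204/759375 m
Superposition: y = Σ y_i = -1273/759375 m ≈ -0.001676 m

y(4/3) = -1273/759375 m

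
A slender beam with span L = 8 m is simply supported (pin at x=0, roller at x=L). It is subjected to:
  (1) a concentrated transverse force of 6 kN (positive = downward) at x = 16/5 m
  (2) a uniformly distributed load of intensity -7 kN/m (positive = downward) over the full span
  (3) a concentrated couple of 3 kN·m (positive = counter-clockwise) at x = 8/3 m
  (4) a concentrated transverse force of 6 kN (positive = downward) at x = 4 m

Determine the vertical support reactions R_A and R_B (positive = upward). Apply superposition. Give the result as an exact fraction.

Load 1 — point force P=6 kN at a=16/5 m (b=L-a=24/5):
  R_A = Pb/L = 6·(24/5)/8 = 18/5 kN
  R_B = Pa/L = 6·(16/5)/8 = 12/5 kN
Load 2 — uniform load w=-7 kN/m over full span:
  R_A = wL/2 = (-7)·8/2 = -28 kN
  R_B = wL/2 = (-7)·8/2 = -28 kN
Load 3 — applied couple M₀=3 kN·m at a=8/3 m (b=L-a=16/3):
  R_A = M₀/L = 3/8 kN
  R_B = -M₀/L = -3/8 kN
Load 4 — point force P=6 kN at a=4 m (b=L-a=4):
  R_A = Pb/L = 6·4/8 = 3 kN
  R_B = Pa/L = 6·4/8 = 3 kN
Superposition: R_A = -841/40 kN, R_B = -919/40 kN

R_A = -841/40 kN, R_B = -919/40 kN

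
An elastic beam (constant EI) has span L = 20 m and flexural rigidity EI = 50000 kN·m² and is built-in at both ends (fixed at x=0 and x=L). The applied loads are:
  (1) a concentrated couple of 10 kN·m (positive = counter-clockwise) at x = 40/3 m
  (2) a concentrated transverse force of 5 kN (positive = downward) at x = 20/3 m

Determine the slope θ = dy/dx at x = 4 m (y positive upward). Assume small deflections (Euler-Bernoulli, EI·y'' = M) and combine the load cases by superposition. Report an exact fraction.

Load 1 — applied couple M₀=10 kN·m at a=40/3 m (b=L-a=20/3):
  θ_1 = (R_Ax²/2 - M_Ax)/EI  [x≤a] with R_A=2/3, M_A=10/3 = ((2/3)·4²/2 - (10/3)·4)/50000 = -1/6250 rad
Load 2 — point force P=5 kN at a=20/3 m (b=L-a=40/3):
  θ_2 = -Pb²x(2aL-(3a+b)x)/(2L³EI)  [x≤a] = -5·(40/3)²·4·(2·(20/3)·20-(3·(20/3)+(40/3))·4)/(2·20³·50000) = -2/3375 rad
Superposition: θ = Σ θ_i = -127/168750 rad ≈ -0.000753 rad

θ(4) = -127/168750 rad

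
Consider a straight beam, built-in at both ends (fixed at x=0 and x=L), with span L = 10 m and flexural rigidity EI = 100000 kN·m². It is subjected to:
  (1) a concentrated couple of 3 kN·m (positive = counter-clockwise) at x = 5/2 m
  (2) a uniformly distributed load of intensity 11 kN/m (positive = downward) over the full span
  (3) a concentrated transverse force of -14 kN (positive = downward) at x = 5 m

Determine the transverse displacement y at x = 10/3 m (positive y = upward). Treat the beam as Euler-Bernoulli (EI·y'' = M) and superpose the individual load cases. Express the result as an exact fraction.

Load 1 — applied couple M₀=3 kN·m at a=5/2 m (b=L-a=15/2):
  y_1 = (R_Ax³/6 - M_Ax²/2 - M₀(x-a)²/2)/EI  [x>a] with R_A=27/80, M_A=-9/16 = ((27/80)·(10/3)³/6 - (-9/16)·(10/3)²/2 - 3·((10/3)-(5/2))²/2)/100000 = 1/24000 m
Load 2 — uniform load w=11 kN/m over full span:
  y_2 = -wx²(L-x)²/(24EI) = -11·(10/3)²·(10-(10/3))²/(24·100000) = -11/4860 m
Load 3 — point force P=-14 kN at a=5 m (b=L-a=5):
  y_3 = -Pb²x²(3aL-(3a+b)x)/(6L³EI)  [x≤a] = -(-14)·5²·(10/3)²·(3·5·10-(3·5+5)·(10/3))/(6·10³·100000) = 7/12960 m
Superposition: y = Σ y_i = -3269/1944000 m ≈ -0.001682 m

y(10/3) = -3269/1944000 m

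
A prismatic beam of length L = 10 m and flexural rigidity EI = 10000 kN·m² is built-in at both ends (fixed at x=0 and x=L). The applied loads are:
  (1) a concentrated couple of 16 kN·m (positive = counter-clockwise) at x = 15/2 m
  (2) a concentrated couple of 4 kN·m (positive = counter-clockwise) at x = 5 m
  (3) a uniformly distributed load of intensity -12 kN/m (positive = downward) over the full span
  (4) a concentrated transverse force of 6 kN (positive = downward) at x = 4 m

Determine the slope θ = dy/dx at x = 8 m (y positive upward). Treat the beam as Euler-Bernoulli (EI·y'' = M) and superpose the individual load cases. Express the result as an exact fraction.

θ(8) = -2497/312500 rad

Load 1 — applied couple M₀=16 kN·m at a=15/2 m (b=L-a=5/2):
  θ_1 = (R_Ax²/2 - M_Ax - M₀(x-a))/EI  [x>a] with R_A=9/5, M_A=5 = ((9/5)·8²/2 - 5·8 - 16·(8-(15/2)))/10000 = 3/3125 rad
Load 2 — applied couple M₀=4 kN·m at a=5 m (b=L-a=5):
  θ_2 = (R_Ax²/2 - M_Ax - M₀(x-a))/EI  [x>a] with R_A=3/5, M_A=1 = ((3/5)·8²/2 - 1·8 - 4·(8-5))/10000 = -1/12500 rad
Load 3 — uniform load w=-12 kN/m over full span:
  θ_3 = -wx(L-x)(L-2x)/(12EI) = -(-12)·8·(10-8)·(10-2·8)/(12·10000) = -6/625 rad
Load 4 — point force P=6 kN at a=4 m (b=L-a=6):
  θ_4 = Pa²(L-x)(2bL-(3b+a)(L-x))/(2L³EI)  [x>a] = 6·4²·(10-8)·(2·6·10-(3·6+4)·(10-8))/(2·10³·10000) = 57/78125 rad
Superposition: θ = Σ θ_i = -2497/312500 rad ≈ -0.007990 rad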